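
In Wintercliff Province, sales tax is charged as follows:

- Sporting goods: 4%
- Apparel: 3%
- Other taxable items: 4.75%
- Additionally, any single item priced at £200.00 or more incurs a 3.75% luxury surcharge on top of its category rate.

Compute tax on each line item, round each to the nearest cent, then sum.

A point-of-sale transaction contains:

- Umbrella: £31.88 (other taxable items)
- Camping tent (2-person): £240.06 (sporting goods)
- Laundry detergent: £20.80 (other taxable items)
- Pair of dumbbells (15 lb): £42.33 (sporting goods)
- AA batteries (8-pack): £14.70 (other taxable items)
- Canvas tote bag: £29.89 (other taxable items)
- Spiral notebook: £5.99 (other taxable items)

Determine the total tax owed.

£25.19

Umbrella £31.88: other taxable items → 4.75% → £1.51
Camping tent (2-person) £240.06: sporting goods → 4% + 3.75% surcharge = 7.75% → £18.60
Laundry detergent £20.80: other taxable items → 4.75% → £0.99
Pair of dumbbells (15 lb) £42.33: sporting goods → 4% → £1.69
AA batteries (8-pack) £14.70: other taxable items → 4.75% → £0.70
Canvas tote bag £29.89: other taxable items → 4.75% → £1.42
Spiral notebook £5.99: other taxable items → 4.75% → £0.28
Total tax = £1.51 + £18.60 + £0.99 + £1.69 + £0.70 + £1.42 + £0.28 = £25.19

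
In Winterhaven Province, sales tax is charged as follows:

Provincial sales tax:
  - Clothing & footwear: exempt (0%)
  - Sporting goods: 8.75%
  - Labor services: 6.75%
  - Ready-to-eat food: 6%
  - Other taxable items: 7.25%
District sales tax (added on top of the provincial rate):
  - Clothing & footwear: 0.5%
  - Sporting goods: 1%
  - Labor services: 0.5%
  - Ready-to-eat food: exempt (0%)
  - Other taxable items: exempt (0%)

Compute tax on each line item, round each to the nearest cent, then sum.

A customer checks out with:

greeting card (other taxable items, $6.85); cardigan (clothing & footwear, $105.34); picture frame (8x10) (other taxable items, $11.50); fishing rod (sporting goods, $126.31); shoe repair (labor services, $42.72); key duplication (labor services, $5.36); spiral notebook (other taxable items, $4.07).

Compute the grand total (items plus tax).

Greeting card $6.85: other taxable items → 7.25% + 0% district = 7.25% → $0.50
Cardigan $105.34: clothing & footwear → 0% + 0.5% district = 0.5% → $0.53
Picture frame (8x10) $11.50: other taxable items → 7.25% + 0% district = 7.25% → $0.83
Fishing rod $126.31: sporting goods → 8.75% + 1% district = 9.75% → $12.32
Shoe repair $42.72: labor services → 6.75% + 0.5% district = 7.25% → $3.10
Key duplication $5.36: labor services → 6.75% + 0.5% district = 7.25% → $0.39
Spiral notebook $4.07: other taxable items → 7.25% + 0% district = 7.25% → $0.30
Subtotal = $302.15; tax = $17.97; total due = $320.12

$320.12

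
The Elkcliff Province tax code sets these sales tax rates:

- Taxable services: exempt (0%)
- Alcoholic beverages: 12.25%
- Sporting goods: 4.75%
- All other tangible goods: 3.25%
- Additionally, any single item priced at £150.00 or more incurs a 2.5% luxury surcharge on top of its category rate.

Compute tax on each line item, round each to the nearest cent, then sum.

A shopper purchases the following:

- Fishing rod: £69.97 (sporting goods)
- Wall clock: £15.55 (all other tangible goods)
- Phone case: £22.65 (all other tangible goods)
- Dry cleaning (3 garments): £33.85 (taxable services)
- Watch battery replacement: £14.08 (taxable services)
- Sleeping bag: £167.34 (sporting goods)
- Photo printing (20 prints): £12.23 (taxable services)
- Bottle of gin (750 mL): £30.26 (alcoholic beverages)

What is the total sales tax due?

Fishing rod £69.97: sporting goods → 4.75% → £3.32
Wall clock £15.55: all other tangible goods → 3.25% → £0.51
Phone case £22.65: all other tangible goods → 3.25% → £0.74
Dry cleaning (3 garments) £33.85: taxable services → 0% → £0.00
Watch battery replacement £14.08: taxable services → 0% → £0.00
Sleeping bag £167.34: sporting goods → 4.75% + 2.5% surcharge = 7.25% → £12.13
Photo printing (20 prints) £12.23: taxable services → 0% → £0.00
Bottle of gin (750 mL) £30.26: alcoholic beverages → 12.25% → £3.71
Total tax = £3.32 + £0.51 + £0.74 + £12.13 + £3.71 = £20.41

£20.41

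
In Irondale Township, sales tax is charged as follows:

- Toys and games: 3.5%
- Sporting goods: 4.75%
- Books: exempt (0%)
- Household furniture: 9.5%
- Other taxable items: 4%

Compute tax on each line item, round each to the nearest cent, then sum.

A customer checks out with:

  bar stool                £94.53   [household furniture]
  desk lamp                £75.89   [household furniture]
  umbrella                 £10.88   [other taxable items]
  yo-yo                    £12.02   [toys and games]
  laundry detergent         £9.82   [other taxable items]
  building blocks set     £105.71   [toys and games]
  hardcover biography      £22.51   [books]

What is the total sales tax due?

Bar stool £94.53: household furniture → 9.5% → £8.98
Desk lamp £75.89: household furniture → 9.5% → £7.21
Umbrella £10.88: other taxable items → 4% → £0.44
Yo-yo £12.02: toys and games → 3.5% → £0.42
Laundry detergent £9.82: other taxable items → 4% → £0.39
Building blocks set £105.71: toys and games → 3.5% → £3.70
Hardcover biography £22.51: books → 0% → £0.00
Total tax = £8.98 + £7.21 + £0.44 + £0.42 + £0.39 + £3.70 = £21.14

£21.14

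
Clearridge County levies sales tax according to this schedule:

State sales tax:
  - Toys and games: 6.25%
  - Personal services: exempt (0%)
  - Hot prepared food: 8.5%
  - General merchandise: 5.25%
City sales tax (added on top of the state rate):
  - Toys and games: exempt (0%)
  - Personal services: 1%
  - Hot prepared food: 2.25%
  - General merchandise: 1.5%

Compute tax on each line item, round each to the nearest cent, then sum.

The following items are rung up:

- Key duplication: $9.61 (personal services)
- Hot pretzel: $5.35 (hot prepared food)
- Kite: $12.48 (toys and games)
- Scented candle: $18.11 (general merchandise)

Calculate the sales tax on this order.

Key duplication $9.61: personal services → 0% + 1% city = 1% → $0.10
Hot pretzel $5.35: hot prepared food → 8.5% + 2.25% city = 10.75% → $0.58
Kite $12.48: toys and games → 6.25% + 0% city = 6.25% → $0.78
Scented candle $18.11: general merchandise → 5.25% + 1.5% city = 6.75% → $1.22
Total tax = $0.10 + $0.58 + $0.78 + $1.22 = $2.68

$2.68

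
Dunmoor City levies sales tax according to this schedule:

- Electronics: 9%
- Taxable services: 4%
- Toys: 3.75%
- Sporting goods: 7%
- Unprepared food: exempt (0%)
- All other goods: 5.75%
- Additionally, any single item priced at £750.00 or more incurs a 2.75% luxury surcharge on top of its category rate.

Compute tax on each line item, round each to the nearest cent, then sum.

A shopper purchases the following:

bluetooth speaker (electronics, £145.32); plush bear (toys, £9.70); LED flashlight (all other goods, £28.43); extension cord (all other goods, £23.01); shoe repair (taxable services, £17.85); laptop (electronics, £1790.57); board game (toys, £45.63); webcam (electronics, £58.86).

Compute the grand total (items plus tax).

Bluetooth speaker £145.32: electronics → 9% → £13.08
Plush bear £9.70: toys → 3.75% → £0.36
LED flashlight £28.43: all other goods → 5.75% → £1.63
Extension cord £23.01: all other goods → 5.75% → £1.32
Shoe repair £17.85: taxable services → 4% → £0.71
Laptop £1790.57: electronics → 9% + 2.75% surcharge = 11.75% → £210.39
Board game £45.63: toys → 3.75% → £1.71
Webcam £58.86: electronics → 9% → £5.30
Subtotal = £2119.37; tax = £234.50; total due = £2353.87

£2353.87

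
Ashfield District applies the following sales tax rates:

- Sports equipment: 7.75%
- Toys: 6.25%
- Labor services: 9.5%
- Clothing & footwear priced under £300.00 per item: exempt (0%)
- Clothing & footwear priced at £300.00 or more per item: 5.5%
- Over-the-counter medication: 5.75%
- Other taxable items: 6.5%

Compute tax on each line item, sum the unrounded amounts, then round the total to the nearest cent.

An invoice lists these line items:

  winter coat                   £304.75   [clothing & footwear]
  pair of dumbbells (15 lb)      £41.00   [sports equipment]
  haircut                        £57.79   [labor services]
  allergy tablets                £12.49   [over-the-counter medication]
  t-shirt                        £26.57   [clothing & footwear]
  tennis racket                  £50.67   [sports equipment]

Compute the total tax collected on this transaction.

Winter coat £304.75: clothing & footwear, £300.00 or more → 5.5% → £16.76125
Pair of dumbbells (15 lb) £41.00: sports equipment → 7.75% → £3.1775
Haircut £57.79: labor services → 9.5% → £5.49005
Allergy tablets £12.49: over-the-counter medication → 5.75% → £0.718175
T-shirt £26.57: clothing & footwear, under £300.00 → 0% → £0.00
Tennis racket £50.67: sports equipment → 7.75% → £3.926925
Unrounded tax sum = £30.0739 → £30.07

£30.07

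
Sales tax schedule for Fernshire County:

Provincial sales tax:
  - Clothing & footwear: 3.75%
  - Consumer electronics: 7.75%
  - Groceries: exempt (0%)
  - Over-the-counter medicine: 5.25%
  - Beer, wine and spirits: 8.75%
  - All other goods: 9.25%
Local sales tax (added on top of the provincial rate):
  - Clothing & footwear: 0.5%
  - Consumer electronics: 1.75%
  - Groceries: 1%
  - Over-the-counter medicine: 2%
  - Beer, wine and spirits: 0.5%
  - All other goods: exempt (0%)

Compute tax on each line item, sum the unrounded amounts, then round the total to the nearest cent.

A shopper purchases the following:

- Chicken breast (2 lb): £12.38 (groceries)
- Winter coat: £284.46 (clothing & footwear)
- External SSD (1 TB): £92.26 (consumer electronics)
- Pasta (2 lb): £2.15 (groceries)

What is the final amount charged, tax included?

Chicken breast (2 lb) £12.38: groceries → 0% + 1% local = 1% → £0.1238
Winter coat £284.46: clothing & footwear → 3.75% + 0.5% local = 4.25% → £12.08955
External SSD (1 TB) £92.26: consumer electronics → 7.75% + 1.75% local = 9.5% → £8.7647
Pasta (2 lb) £2.15: groceries → 0% + 1% local = 1% → £0.0215
Subtotal = £391.25; unrounded tax = £20.99955 → £21.00; total due = £412.25

£412.25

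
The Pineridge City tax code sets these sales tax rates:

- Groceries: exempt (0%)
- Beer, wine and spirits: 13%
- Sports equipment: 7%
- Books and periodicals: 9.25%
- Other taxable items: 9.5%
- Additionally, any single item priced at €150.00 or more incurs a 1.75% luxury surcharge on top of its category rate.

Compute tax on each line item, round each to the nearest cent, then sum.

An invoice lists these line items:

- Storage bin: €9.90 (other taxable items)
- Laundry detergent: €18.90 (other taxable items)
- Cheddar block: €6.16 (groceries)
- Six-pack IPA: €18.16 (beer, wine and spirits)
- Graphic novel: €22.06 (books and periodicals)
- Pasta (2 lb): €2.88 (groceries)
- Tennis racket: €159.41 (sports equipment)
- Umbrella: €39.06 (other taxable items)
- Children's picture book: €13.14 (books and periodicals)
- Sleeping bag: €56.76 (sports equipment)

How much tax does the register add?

Storage bin €9.90: other taxable items → 9.5% → €0.94
Laundry detergent €18.90: other taxable items → 9.5% → €1.80
Cheddar block €6.16: groceries → 0% → €0.00
Six-pack IPA €18.16: beer, wine and spirits → 13% → €2.36
Graphic novel €22.06: books and periodicals → 9.25% → €2.04
Pasta (2 lb) €2.88: groceries → 0% → €0.00
Tennis racket €159.41: sports equipment → 7% + 1.75% surcharge = 8.75% → €13.95
Umbrella €39.06: other taxable items → 9.5% → €3.71
Children's picture book €13.14: books and periodicals → 9.25% → €1.22
Sleeping bag €56.76: sports equipment → 7% → €3.97
Total tax = €0.94 + €1.80 + €2.36 + €2.04 + €13.95 + €3.71 + €1.22 + €3.97 = €29.99

€29.99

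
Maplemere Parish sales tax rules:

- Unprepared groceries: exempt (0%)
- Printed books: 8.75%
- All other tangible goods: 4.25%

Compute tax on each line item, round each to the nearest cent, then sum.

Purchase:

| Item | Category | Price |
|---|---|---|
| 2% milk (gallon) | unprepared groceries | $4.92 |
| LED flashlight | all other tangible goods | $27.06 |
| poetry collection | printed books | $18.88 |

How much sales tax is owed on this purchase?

2% milk (gallon) $4.92: unprepared groceries → 0% → $0.00
LED flashlight $27.06: all other tangible goods → 4.25% → $1.15
Poetry collection $18.88: printed books → 8.75% → $1.65
Total tax = $1.15 + $1.65 = $2.80

$2.80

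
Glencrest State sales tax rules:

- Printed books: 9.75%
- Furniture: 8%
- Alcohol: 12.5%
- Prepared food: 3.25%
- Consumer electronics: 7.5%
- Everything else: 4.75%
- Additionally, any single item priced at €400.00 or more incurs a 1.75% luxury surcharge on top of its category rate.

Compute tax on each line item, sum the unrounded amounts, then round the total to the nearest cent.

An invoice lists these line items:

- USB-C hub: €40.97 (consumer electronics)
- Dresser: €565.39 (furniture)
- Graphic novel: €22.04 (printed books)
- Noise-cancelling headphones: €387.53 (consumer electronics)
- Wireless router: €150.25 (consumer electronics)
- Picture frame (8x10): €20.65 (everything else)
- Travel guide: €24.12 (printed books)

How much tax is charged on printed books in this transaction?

Graphic novel €22.04: printed books → 9.75% → €2.1489
Travel guide €24.12: printed books → 9.75% → €2.3517
Tax on printed books: unrounded sum = €4.5006 → €4.50

€4.50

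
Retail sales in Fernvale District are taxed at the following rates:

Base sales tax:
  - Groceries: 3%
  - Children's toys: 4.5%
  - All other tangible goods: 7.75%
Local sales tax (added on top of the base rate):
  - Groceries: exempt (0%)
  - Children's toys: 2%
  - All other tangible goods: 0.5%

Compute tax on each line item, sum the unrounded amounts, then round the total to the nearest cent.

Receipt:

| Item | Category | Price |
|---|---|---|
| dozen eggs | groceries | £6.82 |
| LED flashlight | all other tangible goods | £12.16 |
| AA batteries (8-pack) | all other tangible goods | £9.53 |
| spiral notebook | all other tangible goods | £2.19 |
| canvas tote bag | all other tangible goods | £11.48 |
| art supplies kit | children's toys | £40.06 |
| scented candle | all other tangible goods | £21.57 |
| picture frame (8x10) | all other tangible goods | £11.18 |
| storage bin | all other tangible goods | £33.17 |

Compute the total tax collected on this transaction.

£11.16

Dozen eggs £6.82: groceries → 3% + 0% local = 3% → £0.2046
LED flashlight £12.16: all other tangible goods → 7.75% + 0.5% local = 8.25% → £1.0032
AA batteries (8-pack) £9.53: all other tangible goods → 7.75% + 0.5% local = 8.25% → £0.786225
Spiral notebook £2.19: all other tangible goods → 7.75% + 0.5% local = 8.25% → £0.180675
Canvas tote bag £11.48: all other tangible goods → 7.75% + 0.5% local = 8.25% → £0.9471
Art supplies kit £40.06: children's toys → 4.5% + 2% local = 6.5% → £2.6039
Scented candle £21.57: all other tangible goods → 7.75% + 0.5% local = 8.25% → £1.779525
Picture frame (8x10) £11.18: all other tangible goods → 7.75% + 0.5% local = 8.25% → £0.92235
Storage bin £33.17: all other tangible goods → 7.75% + 0.5% local = 8.25% → £2.736525
Unrounded tax sum = £11.1641 → £11.16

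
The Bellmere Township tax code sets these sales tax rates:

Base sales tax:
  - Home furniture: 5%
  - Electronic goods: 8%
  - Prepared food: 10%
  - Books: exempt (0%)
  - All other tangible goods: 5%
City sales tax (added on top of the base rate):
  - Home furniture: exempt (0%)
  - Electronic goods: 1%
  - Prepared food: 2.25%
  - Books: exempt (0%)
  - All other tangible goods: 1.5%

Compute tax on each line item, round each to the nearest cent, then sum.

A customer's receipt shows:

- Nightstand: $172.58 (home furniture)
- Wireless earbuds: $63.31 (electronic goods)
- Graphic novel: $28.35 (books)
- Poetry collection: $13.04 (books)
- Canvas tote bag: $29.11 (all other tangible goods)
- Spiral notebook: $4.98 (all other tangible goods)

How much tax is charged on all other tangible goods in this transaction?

$2.21

Canvas tote bag $29.11: all other tangible goods → 5% + 1.5% city = 6.5% → $1.89
Spiral notebook $4.98: all other tangible goods → 5% + 1.5% city = 6.5% → $0.32
Tax on all other tangible goods = $1.89 + $0.32 = $2.21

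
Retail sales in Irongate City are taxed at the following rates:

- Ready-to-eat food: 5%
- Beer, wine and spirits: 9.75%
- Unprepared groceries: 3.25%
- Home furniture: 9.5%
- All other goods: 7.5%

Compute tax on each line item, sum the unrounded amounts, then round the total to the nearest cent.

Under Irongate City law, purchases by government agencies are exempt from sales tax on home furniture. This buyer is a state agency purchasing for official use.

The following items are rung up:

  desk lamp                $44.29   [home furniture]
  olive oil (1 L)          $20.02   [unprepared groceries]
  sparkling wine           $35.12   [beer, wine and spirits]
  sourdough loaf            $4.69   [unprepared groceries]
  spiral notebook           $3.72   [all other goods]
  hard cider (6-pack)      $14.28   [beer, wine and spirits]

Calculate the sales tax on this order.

$5.90

Desk lamp $44.29: home furniture, buyer-exempt → 0% → $0.00
Olive oil (1 L) $20.02: unprepared groceries → 3.25% → $0.65065
Sparkling wine $35.12: beer, wine and spirits → 9.75% → $3.4242
Sourdough loaf $4.69: unprepared groceries → 3.25% → $0.152425
Spiral notebook $3.72: all other goods → 7.5% → $0.279
Hard cider (6-pack) $14.28: beer, wine and spirits → 9.75% → $1.3923
Unrounded tax sum = $5.898575 → $5.90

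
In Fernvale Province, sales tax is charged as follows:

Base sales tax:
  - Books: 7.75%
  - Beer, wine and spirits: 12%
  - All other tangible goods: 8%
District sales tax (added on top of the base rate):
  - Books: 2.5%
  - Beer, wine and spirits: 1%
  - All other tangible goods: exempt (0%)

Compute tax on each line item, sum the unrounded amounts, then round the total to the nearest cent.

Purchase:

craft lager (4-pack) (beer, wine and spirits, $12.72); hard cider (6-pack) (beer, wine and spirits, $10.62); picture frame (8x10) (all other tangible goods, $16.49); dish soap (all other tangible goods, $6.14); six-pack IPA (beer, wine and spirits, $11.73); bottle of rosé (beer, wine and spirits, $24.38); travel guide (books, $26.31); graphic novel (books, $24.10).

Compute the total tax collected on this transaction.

$14.71

Craft lager (4-pack) $12.72: beer, wine and spirits → 12% + 1% district = 13% → $1.6536
Hard cider (6-pack) $10.62: beer, wine and spirits → 12% + 1% district = 13% → $1.3806
Picture frame (8x10) $16.49: all other tangible goods → 8% + 0% district = 8% → $1.3192
Dish soap $6.14: all other tangible goods → 8% + 0% district = 8% → $0.4912
Six-pack IPA $11.73: beer, wine and spirits → 12% + 1% district = 13% → $1.5249
Bottle of rosé $24.38: beer, wine and spirits → 12% + 1% district = 13% → $3.1694
Travel guide $26.31: books → 7.75% + 2.5% district = 10.25% → $2.696775
Graphic novel $24.10: books → 7.75% + 2.5% district = 10.25% → $2.47025
Unrounded tax sum = $14.705925 → $14.71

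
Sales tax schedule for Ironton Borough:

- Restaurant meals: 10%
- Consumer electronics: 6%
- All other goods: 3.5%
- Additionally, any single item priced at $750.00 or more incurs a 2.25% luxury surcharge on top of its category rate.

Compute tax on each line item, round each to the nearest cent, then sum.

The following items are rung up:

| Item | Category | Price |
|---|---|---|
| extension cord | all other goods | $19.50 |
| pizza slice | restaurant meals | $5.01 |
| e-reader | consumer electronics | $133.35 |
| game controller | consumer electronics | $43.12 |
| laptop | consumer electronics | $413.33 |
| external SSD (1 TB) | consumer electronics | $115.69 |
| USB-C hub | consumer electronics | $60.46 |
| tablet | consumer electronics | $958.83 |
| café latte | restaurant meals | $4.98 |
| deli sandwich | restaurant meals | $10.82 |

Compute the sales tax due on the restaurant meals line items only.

$2.08

Pizza slice $5.01: restaurant meals → 10% → $0.50
Café latte $4.98: restaurant meals → 10% → $0.50
Deli sandwich $10.82: restaurant meals → 10% → $1.08
Tax on restaurant meals = $0.50 + $0.50 + $1.08 = $2.08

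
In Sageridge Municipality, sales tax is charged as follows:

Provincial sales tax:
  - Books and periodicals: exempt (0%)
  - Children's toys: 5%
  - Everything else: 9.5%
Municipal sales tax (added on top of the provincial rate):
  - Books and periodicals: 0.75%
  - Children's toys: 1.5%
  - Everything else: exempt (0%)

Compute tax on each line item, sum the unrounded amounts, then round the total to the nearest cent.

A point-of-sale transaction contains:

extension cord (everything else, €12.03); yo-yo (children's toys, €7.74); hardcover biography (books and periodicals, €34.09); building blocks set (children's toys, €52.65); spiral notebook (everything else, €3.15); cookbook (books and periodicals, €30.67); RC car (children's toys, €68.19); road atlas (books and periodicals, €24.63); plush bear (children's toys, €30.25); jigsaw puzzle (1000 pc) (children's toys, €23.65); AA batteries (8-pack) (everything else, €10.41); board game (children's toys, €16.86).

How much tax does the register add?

€16.06

Extension cord €12.03: everything else → 9.5% + 0% municipal = 9.5% → €1.14285
Yo-yo €7.74: children's toys → 5% + 1.5% municipal = 6.5% → €0.5031
Hardcover biography €34.09: books and periodicals → 0% + 0.75% municipal = 0.75% → €0.255675
Building blocks set €52.65: children's toys → 5% + 1.5% municipal = 6.5% → €3.42225
Spiral notebook €3.15: everything else → 9.5% + 0% municipal = 9.5% → €0.29925
Cookbook €30.67: books and periodicals → 0% + 0.75% municipal = 0.75% → €0.230025
RC car €68.19: children's toys → 5% + 1.5% municipal = 6.5% → €4.43235
Road atlas €24.63: books and periodicals → 0% + 0.75% municipal = 0.75% → €0.184725
Plush bear €30.25: children's toys → 5% + 1.5% municipal = 6.5% → €1.96625
Jigsaw puzzle (1000 pc) €23.65: children's toys → 5% + 1.5% municipal = 6.5% → €1.53725
AA batteries (8-pack) €10.41: everything else → 9.5% + 0% municipal = 9.5% → €0.98895
Board game €16.86: children's toys → 5% + 1.5% municipal = 6.5% → €1.0959
Unrounded tax sum = €16.058575 → €16.06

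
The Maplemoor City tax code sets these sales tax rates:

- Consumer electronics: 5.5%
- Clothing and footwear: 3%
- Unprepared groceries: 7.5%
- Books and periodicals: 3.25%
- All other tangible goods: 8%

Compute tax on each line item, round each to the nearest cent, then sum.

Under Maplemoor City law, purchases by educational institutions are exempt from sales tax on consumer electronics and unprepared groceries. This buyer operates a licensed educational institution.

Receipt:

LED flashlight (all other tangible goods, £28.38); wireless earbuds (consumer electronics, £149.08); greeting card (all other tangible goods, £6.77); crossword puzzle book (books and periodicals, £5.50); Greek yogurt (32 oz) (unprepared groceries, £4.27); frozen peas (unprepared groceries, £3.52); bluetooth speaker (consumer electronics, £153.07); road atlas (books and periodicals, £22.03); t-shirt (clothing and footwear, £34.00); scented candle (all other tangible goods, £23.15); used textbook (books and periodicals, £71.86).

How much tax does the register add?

£8.92

LED flashlight £28.38: all other tangible goods → 8% → £2.27
Wireless earbuds £149.08: consumer electronics, buyer-exempt → 0% → £0.00
Greeting card £6.77: all other tangible goods → 8% → £0.54
Crossword puzzle book £5.50: books and periodicals → 3.25% → £0.18
Greek yogurt (32 oz) £4.27: unprepared groceries, buyer-exempt → 0% → £0.00
Frozen peas £3.52: unprepared groceries, buyer-exempt → 0% → £0.00
Bluetooth speaker £153.07: consumer electronics, buyer-exempt → 0% → £0.00
Road atlas £22.03: books and periodicals → 3.25% → £0.72
T-shirt £34.00: clothing and footwear → 3% → £1.02
Scented candle £23.15: all other tangible goods → 8% → £1.85
Used textbook £71.86: books and periodicals → 3.25% → £2.34
Total tax = £2.27 + £0.54 + £0.18 + £0.72 + £1.02 + £1.85 + £2.34 = £8.92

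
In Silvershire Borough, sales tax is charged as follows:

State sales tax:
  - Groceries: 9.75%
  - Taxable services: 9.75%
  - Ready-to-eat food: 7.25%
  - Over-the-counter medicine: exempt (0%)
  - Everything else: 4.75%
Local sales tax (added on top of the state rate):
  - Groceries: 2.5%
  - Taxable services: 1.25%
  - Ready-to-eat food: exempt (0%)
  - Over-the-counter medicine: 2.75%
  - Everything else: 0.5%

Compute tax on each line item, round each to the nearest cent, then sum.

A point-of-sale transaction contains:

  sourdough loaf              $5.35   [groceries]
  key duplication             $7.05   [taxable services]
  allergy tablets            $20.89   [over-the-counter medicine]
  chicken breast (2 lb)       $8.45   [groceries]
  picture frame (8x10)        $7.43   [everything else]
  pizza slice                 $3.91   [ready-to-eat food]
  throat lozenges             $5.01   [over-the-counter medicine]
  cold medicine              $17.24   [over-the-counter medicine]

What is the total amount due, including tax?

Sourdough loaf $5.35: groceries → 9.75% + 2.5% local = 12.25% → $0.66
Key duplication $7.05: taxable services → 9.75% + 1.25% local = 11% → $0.78
Allergy tablets $20.89: over-the-counter medicine → 0% + 2.75% local = 2.75% → $0.57
Chicken breast (2 lb) $8.45: groceries → 9.75% + 2.5% local = 12.25% → $1.04
Picture frame (8x10) $7.43: everything else → 4.75% + 0.5% local = 5.25% → $0.39
Pizza slice $3.91: ready-to-eat food → 7.25% + 0% local = 7.25% → $0.28
Throat lozenges $5.01: over-the-counter medicine → 0% + 2.75% local = 2.75% → $0.14
Cold medicine $17.24: over-the-counter medicine → 0% + 2.75% local = 2.75% → $0.47
Subtotal = $75.33; tax = $4.33; total due = $79.66

$79.66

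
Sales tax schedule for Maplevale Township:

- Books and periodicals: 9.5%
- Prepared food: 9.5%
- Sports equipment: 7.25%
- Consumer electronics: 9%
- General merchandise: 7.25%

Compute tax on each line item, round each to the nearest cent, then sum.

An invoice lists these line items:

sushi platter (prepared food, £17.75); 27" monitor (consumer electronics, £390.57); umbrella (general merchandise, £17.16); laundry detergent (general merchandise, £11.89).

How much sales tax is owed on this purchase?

Sushi platter £17.75: prepared food → 9.5% → £1.69
27" monitor £390.57: consumer electronics → 9% → £35.15
Umbrella £17.16: general merchandise → 7.25% → £1.24
Laundry detergent £11.89: general merchandise → 7.25% → £0.86
Total tax = £1.69 + £35.15 + £1.24 + £0.86 = £38.94

£38.94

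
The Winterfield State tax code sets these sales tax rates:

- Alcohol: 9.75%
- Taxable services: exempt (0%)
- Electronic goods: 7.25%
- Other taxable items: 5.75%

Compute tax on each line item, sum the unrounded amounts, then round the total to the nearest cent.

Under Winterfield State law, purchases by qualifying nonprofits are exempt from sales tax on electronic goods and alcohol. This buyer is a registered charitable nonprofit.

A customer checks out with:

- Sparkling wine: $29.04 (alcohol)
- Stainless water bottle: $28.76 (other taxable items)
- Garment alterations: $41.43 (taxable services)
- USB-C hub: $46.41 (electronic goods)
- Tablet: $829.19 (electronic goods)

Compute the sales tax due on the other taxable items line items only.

Stainless water bottle $28.76: other taxable items → 5.75% → $1.6537
Tax on other taxable items: unrounded sum = $1.6537 → $1.65

$1.65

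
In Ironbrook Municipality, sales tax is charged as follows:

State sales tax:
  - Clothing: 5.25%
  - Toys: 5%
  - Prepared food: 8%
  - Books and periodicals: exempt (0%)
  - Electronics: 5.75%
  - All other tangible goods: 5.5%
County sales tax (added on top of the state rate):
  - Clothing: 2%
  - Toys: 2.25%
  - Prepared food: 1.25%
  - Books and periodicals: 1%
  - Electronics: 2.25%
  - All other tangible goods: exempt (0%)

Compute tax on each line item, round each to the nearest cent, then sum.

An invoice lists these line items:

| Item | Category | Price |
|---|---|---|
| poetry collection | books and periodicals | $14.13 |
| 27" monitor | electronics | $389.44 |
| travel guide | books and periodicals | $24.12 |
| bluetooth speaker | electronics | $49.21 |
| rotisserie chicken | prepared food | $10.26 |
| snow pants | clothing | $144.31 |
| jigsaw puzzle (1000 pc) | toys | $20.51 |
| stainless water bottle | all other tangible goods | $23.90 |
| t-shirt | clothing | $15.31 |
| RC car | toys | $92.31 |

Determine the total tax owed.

$57.49

Poetry collection $14.13: books and periodicals → 0% + 1% county = 1% → $0.14
27" monitor $389.44: electronics → 5.75% + 2.25% county = 8% → $31.16
Travel guide $24.12: books and periodicals → 0% + 1% county = 1% → $0.24
Bluetooth speaker $49.21: electronics → 5.75% + 2.25% county = 8% → $3.94
Rotisserie chicken $10.26: prepared food → 8% + 1.25% county = 9.25% → $0.95
Snow pants $144.31: clothing → 5.25% + 2% county = 7.25% → $10.46
Jigsaw puzzle (1000 pc) $20.51: toys → 5% + 2.25% county = 7.25% → $1.49
Stainless water bottle $23.90: all other tangible goods → 5.5% + 0% county = 5.5% → $1.31
T-shirt $15.31: clothing → 5.25% + 2% county = 7.25% → $1.11
RC car $92.31: toys → 5% + 2.25% county = 7.25% → $6.69
Total tax = $0.14 + $31.16 + $0.24 + $3.94 + $0.95 + $10.46 + $1.49 + $1.31 + $1.11 + $6.69 = $57.49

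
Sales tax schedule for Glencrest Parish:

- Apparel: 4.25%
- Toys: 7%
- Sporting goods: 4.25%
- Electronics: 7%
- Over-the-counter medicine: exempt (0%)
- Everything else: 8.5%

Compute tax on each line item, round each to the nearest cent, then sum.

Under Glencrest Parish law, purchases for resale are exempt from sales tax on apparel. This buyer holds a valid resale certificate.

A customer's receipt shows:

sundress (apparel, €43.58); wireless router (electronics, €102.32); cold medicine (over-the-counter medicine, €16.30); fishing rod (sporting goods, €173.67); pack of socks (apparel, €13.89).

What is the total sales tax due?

€14.54

Sundress €43.58: apparel, buyer-exempt → 0% → €0.00
Wireless router €102.32: electronics → 7% → €7.16
Cold medicine €16.30: over-the-counter medicine → 0% → €0.00
Fishing rod €173.67: sporting goods → 4.25% → €7.38
Pack of socks €13.89: apparel, buyer-exempt → 0% → €0.00
Total tax = €7.16 + €7.38 = €14.54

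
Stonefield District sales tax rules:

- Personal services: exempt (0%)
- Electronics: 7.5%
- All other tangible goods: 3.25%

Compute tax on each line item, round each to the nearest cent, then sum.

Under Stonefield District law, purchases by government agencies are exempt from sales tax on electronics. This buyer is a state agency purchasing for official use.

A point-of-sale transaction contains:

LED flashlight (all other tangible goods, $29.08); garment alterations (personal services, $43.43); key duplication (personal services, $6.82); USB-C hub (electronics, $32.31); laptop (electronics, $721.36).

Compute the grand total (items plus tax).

$833.95

LED flashlight $29.08: all other tangible goods → 3.25% → $0.95
Garment alterations $43.43: personal services → 0% → $0.00
Key duplication $6.82: personal services → 0% → $0.00
USB-C hub $32.31: electronics, buyer-exempt → 0% → $0.00
Laptop $721.36: electronics, buyer-exempt → 0% → $0.00
Subtotal = $833.00; tax = $0.95; total due = $833.95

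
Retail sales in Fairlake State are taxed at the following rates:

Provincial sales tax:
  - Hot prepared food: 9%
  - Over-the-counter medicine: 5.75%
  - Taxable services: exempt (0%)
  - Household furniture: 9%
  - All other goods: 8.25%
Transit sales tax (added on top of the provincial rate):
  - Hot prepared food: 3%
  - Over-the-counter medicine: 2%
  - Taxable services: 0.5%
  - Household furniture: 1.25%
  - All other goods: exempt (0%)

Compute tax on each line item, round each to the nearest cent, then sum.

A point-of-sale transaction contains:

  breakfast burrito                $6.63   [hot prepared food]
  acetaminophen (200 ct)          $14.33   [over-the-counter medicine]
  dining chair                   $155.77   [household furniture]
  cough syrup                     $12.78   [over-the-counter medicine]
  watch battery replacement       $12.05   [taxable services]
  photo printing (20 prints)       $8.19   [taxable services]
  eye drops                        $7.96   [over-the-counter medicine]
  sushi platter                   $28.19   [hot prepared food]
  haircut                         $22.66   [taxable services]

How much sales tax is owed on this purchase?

Breakfast burrito $6.63: hot prepared food → 9% + 3% transit = 12% → $0.80
Acetaminophen (200 ct) $14.33: over-the-counter medicine → 5.75% + 2% transit = 7.75% → $1.11
Dining chair $155.77: household furniture → 9% + 1.25% transit = 10.25% → $15.97
Cough syrup $12.78: over-the-counter medicine → 5.75% + 2% transit = 7.75% → $0.99
Watch battery replacement $12.05: taxable services → 0% + 0.5% transit = 0.5% → $0.06
Photo printing (20 prints) $8.19: taxable services → 0% + 0.5% transit = 0.5% → $0.04
Eye drops $7.96: over-the-counter medicine → 5.75% + 2% transit = 7.75% → $0.62
Sushi platter $28.19: hot prepared food → 9% + 3% transit = 12% → $3.38
Haircut $22.66: taxable services → 0% + 0.5% transit = 0.5% → $0.11
Total tax = $0.80 + $1.11 + $15.97 + $0.99 + $0.06 + $0.04 + $0.62 + $3.38 + $0.11 = $23.08

$23.08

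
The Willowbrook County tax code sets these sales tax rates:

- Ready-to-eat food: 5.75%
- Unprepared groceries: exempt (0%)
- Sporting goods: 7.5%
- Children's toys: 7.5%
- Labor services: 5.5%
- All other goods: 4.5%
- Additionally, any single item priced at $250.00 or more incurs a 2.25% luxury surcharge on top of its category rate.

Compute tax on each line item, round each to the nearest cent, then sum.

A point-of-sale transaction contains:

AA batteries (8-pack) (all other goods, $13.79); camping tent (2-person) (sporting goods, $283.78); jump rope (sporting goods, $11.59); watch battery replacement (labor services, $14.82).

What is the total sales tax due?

AA batteries (8-pack) $13.79: all other goods → 4.5% → $0.62
Camping tent (2-person) $283.78: sporting goods → 7.5% + 2.25% surcharge = 9.75% → $27.67
Jump rope $11.59: sporting goods → 7.5% → $0.87
Watch battery replacement $14.82: labor services → 5.5% → $0.82
Total tax = $0.62 + $27.67 + $0.87 + $0.82 = $29.98

$29.98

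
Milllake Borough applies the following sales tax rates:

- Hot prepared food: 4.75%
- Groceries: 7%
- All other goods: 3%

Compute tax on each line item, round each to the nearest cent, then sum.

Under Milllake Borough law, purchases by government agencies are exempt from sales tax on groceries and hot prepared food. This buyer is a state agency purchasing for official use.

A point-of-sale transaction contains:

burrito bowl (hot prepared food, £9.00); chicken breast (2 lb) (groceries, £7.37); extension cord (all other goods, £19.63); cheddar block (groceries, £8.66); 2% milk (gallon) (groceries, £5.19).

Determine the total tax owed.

£0.59

Burrito bowl £9.00: hot prepared food, buyer-exempt → 0% → £0.00
Chicken breast (2 lb) £7.37: groceries, buyer-exempt → 0% → £0.00
Extension cord £19.63: all other goods → 3% → £0.59
Cheddar block £8.66: groceries, buyer-exempt → 0% → £0.00
2% milk (gallon) £5.19: groceries, buyer-exempt → 0% → £0.00
Total tax = £0.59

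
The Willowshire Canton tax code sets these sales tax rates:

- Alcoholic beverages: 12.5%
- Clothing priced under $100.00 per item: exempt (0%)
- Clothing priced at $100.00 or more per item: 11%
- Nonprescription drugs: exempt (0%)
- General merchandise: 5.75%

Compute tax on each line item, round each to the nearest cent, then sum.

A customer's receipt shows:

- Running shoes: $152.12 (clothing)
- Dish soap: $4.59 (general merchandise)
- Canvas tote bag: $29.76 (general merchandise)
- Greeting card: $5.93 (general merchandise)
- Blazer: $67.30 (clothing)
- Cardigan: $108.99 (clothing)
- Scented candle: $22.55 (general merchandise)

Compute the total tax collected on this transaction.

Running shoes $152.12: clothing, $100.00 or more → 11% → $16.73
Dish soap $4.59: general merchandise → 5.75% → $0.26
Canvas tote bag $29.76: general merchandise → 5.75% → $1.71
Greeting card $5.93: general merchandise → 5.75% → $0.34
Blazer $67.30: clothing, under $100.00 → 0% → $0.00
Cardigan $108.99: clothing, $100.00 or more → 11% → $11.99
Scented candle $22.55: general merchandise → 5.75% → $1.30
Total tax = $16.73 + $0.26 + $1.71 + $0.34 + $11.99 + $1.30 = $32.33

$32.33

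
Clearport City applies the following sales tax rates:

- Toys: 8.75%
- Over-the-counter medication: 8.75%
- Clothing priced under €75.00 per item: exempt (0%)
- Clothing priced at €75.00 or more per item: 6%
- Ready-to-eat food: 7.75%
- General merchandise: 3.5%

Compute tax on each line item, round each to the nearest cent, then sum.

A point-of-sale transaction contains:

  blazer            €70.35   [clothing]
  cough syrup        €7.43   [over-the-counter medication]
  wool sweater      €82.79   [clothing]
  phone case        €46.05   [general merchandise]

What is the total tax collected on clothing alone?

Blazer €70.35: clothing, under €75.00 → 0% → €0.00
Wool sweater €82.79: clothing, €75.00 or more → 6% → €4.97
Tax on clothing = €0.00 + €4.97 = €4.97

€4.97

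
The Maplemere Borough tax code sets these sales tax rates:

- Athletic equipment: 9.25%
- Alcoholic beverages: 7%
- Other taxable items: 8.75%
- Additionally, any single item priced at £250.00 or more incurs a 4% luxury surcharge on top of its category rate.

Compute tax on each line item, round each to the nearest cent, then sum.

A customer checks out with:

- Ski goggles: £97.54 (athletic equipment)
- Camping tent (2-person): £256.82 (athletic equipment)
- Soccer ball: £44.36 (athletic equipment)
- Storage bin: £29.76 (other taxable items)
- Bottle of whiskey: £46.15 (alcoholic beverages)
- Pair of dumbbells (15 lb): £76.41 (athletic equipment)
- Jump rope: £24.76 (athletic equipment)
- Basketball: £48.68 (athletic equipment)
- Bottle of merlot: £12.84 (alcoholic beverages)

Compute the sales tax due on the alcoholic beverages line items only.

Bottle of whiskey £46.15: alcoholic beverages → 7% → £3.23
Bottle of merlot £12.84: alcoholic beverages → 7% → £0.90
Tax on alcoholic beverages = £3.23 + £0.90 = £4.13

£4.13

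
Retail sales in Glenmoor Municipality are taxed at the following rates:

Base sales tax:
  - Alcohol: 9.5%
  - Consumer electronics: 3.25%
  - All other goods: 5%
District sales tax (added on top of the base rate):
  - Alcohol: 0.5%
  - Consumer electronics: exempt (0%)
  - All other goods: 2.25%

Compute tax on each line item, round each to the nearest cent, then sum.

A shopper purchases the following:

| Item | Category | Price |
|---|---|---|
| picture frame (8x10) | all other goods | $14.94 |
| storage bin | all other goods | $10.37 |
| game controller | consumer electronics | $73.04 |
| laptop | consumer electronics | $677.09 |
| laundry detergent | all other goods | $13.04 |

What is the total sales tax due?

Picture frame (8x10) $14.94: all other goods → 5% + 2.25% district = 7.25% → $1.08
Storage bin $10.37: all other goods → 5% + 2.25% district = 7.25% → $0.75
Game controller $73.04: consumer electronics → 3.25% + 0% district = 3.25% → $2.37
Laptop $677.09: consumer electronics → 3.25% + 0% district = 3.25% → $22.01
Laundry detergent $13.04: all other goods → 5% + 2.25% district = 7.25% → $0.95
Total tax = $1.08 + $0.75 + $2.37 + $22.01 + $0.95 = $27.16

$27.16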